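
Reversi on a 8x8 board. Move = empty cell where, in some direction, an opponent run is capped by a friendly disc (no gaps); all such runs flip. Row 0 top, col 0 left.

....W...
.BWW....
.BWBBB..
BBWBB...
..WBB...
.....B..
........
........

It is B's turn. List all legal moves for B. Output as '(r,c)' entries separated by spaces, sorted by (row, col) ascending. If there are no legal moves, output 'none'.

Answer: (0,1) (0,2) (0,3) (1,4) (4,1) (5,1) (5,3)

Derivation:
(0,1): flips 1 -> legal
(0,2): flips 1 -> legal
(0,3): flips 2 -> legal
(0,5): no bracket -> illegal
(1,4): flips 2 -> legal
(1,5): no bracket -> illegal
(4,1): flips 2 -> legal
(5,1): flips 1 -> legal
(5,2): no bracket -> illegal
(5,3): flips 1 -> legal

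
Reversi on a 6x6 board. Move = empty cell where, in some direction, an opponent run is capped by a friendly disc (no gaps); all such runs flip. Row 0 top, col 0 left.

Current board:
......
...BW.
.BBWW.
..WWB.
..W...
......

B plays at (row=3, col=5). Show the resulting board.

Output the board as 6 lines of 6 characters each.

Place B at (3,5); scan 8 dirs for brackets.
Dir NW: opp run (2,4) capped by B -> flip
Dir N: first cell '.' (not opp) -> no flip
Dir NE: edge -> no flip
Dir W: first cell 'B' (not opp) -> no flip
Dir E: edge -> no flip
Dir SW: first cell '.' (not opp) -> no flip
Dir S: first cell '.' (not opp) -> no flip
Dir SE: edge -> no flip
All flips: (2,4)

Answer: ......
...BW.
.BBWB.
..WWBB
..W...
......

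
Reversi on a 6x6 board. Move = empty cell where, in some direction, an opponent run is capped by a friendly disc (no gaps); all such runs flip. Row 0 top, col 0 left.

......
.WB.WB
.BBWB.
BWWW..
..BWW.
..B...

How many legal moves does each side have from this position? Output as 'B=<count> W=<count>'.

-- B to move --
(0,0): flips 1 -> legal
(0,1): flips 1 -> legal
(0,2): no bracket -> illegal
(0,3): no bracket -> illegal
(0,4): flips 1 -> legal
(0,5): no bracket -> illegal
(1,0): flips 1 -> legal
(1,3): flips 1 -> legal
(2,0): flips 1 -> legal
(2,5): no bracket -> illegal
(3,4): flips 5 -> legal
(3,5): no bracket -> illegal
(4,0): flips 1 -> legal
(4,1): flips 1 -> legal
(4,5): flips 2 -> legal
(5,3): no bracket -> illegal
(5,4): flips 2 -> legal
(5,5): flips 2 -> legal
B mobility = 12
-- W to move --
(0,1): flips 1 -> legal
(0,2): flips 2 -> legal
(0,3): no bracket -> illegal
(0,4): no bracket -> illegal
(0,5): no bracket -> illegal
(1,0): flips 1 -> legal
(1,3): flips 2 -> legal
(2,0): flips 2 -> legal
(2,5): flips 1 -> legal
(3,4): flips 1 -> legal
(3,5): no bracket -> illegal
(4,0): no bracket -> illegal
(4,1): flips 1 -> legal
(5,1): flips 1 -> legal
(5,3): flips 1 -> legal
W mobility = 10

Answer: B=12 W=10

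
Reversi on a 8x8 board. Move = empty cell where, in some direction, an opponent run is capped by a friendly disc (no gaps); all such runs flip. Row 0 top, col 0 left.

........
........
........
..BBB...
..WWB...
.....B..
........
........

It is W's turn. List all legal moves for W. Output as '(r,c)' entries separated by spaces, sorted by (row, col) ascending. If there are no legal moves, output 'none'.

(2,1): flips 1 -> legal
(2,2): flips 1 -> legal
(2,3): flips 1 -> legal
(2,4): flips 1 -> legal
(2,5): flips 1 -> legal
(3,1): no bracket -> illegal
(3,5): no bracket -> illegal
(4,1): no bracket -> illegal
(4,5): flips 1 -> legal
(4,6): no bracket -> illegal
(5,3): no bracket -> illegal
(5,4): no bracket -> illegal
(5,6): no bracket -> illegal
(6,4): no bracket -> illegal
(6,5): no bracket -> illegal
(6,6): no bracket -> illegal

Answer: (2,1) (2,2) (2,3) (2,4) (2,5) (4,5)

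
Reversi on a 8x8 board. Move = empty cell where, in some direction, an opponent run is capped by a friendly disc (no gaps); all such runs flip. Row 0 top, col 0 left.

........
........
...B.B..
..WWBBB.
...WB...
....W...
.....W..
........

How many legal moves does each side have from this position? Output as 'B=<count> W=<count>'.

-- B to move --
(2,1): no bracket -> illegal
(2,2): flips 1 -> legal
(2,4): no bracket -> illegal
(3,1): flips 2 -> legal
(4,1): flips 1 -> legal
(4,2): flips 1 -> legal
(4,5): no bracket -> illegal
(5,2): flips 1 -> legal
(5,3): flips 2 -> legal
(5,5): no bracket -> illegal
(5,6): no bracket -> illegal
(6,3): no bracket -> illegal
(6,4): flips 1 -> legal
(6,6): no bracket -> illegal
(7,4): no bracket -> illegal
(7,5): no bracket -> illegal
(7,6): no bracket -> illegal
B mobility = 7
-- W to move --
(1,2): no bracket -> illegal
(1,3): flips 1 -> legal
(1,4): flips 1 -> legal
(1,5): no bracket -> illegal
(1,6): flips 2 -> legal
(2,2): no bracket -> illegal
(2,4): flips 2 -> legal
(2,6): no bracket -> illegal
(2,7): no bracket -> illegal
(3,7): flips 3 -> legal
(4,5): flips 1 -> legal
(4,6): no bracket -> illegal
(4,7): no bracket -> illegal
(5,3): no bracket -> illegal
(5,5): flips 1 -> legal
W mobility = 7

Answer: B=7 W=7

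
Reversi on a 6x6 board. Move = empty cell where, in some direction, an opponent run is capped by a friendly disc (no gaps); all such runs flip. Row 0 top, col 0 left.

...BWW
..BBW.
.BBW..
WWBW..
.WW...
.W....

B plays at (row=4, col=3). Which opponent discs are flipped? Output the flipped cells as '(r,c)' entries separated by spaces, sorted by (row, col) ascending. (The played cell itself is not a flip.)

Answer: (2,3) (3,3)

Derivation:
Dir NW: first cell 'B' (not opp) -> no flip
Dir N: opp run (3,3) (2,3) capped by B -> flip
Dir NE: first cell '.' (not opp) -> no flip
Dir W: opp run (4,2) (4,1), next='.' -> no flip
Dir E: first cell '.' (not opp) -> no flip
Dir SW: first cell '.' (not opp) -> no flip
Dir S: first cell '.' (not opp) -> no flip
Dir SE: first cell '.' (not opp) -> no flip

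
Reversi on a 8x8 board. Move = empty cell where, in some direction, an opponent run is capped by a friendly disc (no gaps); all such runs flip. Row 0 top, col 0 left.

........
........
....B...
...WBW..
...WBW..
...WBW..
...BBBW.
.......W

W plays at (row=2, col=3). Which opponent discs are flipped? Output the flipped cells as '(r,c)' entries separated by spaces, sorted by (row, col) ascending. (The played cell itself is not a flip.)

Dir NW: first cell '.' (not opp) -> no flip
Dir N: first cell '.' (not opp) -> no flip
Dir NE: first cell '.' (not opp) -> no flip
Dir W: first cell '.' (not opp) -> no flip
Dir E: opp run (2,4), next='.' -> no flip
Dir SW: first cell '.' (not opp) -> no flip
Dir S: first cell 'W' (not opp) -> no flip
Dir SE: opp run (3,4) capped by W -> flip

Answer: (3,4)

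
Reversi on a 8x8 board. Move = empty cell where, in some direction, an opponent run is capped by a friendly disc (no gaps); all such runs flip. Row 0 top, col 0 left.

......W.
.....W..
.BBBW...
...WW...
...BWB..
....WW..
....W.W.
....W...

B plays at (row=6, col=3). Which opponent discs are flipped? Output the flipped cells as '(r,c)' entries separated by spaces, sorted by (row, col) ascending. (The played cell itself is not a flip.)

Dir NW: first cell '.' (not opp) -> no flip
Dir N: first cell '.' (not opp) -> no flip
Dir NE: opp run (5,4) capped by B -> flip
Dir W: first cell '.' (not opp) -> no flip
Dir E: opp run (6,4), next='.' -> no flip
Dir SW: first cell '.' (not opp) -> no flip
Dir S: first cell '.' (not opp) -> no flip
Dir SE: opp run (7,4), next=edge -> no flip

Answer: (5,4)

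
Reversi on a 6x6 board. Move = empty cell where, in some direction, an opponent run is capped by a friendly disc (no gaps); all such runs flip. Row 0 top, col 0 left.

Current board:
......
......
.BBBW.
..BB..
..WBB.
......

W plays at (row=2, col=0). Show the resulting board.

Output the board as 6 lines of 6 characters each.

Answer: ......
......
WWWWW.
..BB..
..WBB.
......

Derivation:
Place W at (2,0); scan 8 dirs for brackets.
Dir NW: edge -> no flip
Dir N: first cell '.' (not opp) -> no flip
Dir NE: first cell '.' (not opp) -> no flip
Dir W: edge -> no flip
Dir E: opp run (2,1) (2,2) (2,3) capped by W -> flip
Dir SW: edge -> no flip
Dir S: first cell '.' (not opp) -> no flip
Dir SE: first cell '.' (not opp) -> no flip
All flips: (2,1) (2,2) (2,3)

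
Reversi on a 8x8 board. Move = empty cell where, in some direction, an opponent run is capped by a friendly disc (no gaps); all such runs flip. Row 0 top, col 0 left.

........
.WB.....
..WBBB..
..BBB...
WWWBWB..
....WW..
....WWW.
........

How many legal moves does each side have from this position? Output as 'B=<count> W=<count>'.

Answer: B=11 W=9

Derivation:
-- B to move --
(0,0): flips 2 -> legal
(0,1): no bracket -> illegal
(0,2): no bracket -> illegal
(1,0): flips 1 -> legal
(1,3): no bracket -> illegal
(2,0): no bracket -> illegal
(2,1): flips 1 -> legal
(3,0): no bracket -> illegal
(3,1): no bracket -> illegal
(3,5): no bracket -> illegal
(4,6): no bracket -> illegal
(5,0): flips 1 -> legal
(5,1): flips 1 -> legal
(5,2): flips 1 -> legal
(5,3): no bracket -> illegal
(5,6): no bracket -> illegal
(5,7): no bracket -> illegal
(6,3): flips 1 -> legal
(6,7): no bracket -> illegal
(7,3): no bracket -> illegal
(7,4): flips 3 -> legal
(7,5): flips 2 -> legal
(7,6): flips 2 -> legal
(7,7): flips 3 -> legal
B mobility = 11
-- W to move --
(0,1): no bracket -> illegal
(0,2): flips 1 -> legal
(0,3): no bracket -> illegal
(1,3): flips 1 -> legal
(1,4): flips 4 -> legal
(1,5): flips 2 -> legal
(1,6): no bracket -> illegal
(2,1): flips 2 -> legal
(2,6): flips 3 -> legal
(3,1): no bracket -> illegal
(3,5): flips 1 -> legal
(3,6): flips 1 -> legal
(4,6): flips 1 -> legal
(5,2): no bracket -> illegal
(5,3): no bracket -> illegal
(5,6): no bracket -> illegal
W mobility = 9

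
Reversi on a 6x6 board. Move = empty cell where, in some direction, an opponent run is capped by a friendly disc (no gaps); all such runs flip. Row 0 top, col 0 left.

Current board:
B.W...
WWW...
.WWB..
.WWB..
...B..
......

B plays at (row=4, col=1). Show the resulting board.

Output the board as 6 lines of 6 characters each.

Place B at (4,1); scan 8 dirs for brackets.
Dir NW: first cell '.' (not opp) -> no flip
Dir N: opp run (3,1) (2,1) (1,1), next='.' -> no flip
Dir NE: opp run (3,2) capped by B -> flip
Dir W: first cell '.' (not opp) -> no flip
Dir E: first cell '.' (not opp) -> no flip
Dir SW: first cell '.' (not opp) -> no flip
Dir S: first cell '.' (not opp) -> no flip
Dir SE: first cell '.' (not opp) -> no flip
All flips: (3,2)

Answer: B.W...
WWW...
.WWB..
.WBB..
.B.B..
......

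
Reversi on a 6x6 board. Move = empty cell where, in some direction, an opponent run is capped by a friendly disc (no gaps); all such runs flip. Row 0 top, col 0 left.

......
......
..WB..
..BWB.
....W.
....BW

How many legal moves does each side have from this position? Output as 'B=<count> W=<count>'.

-- B to move --
(1,1): no bracket -> illegal
(1,2): flips 1 -> legal
(1,3): no bracket -> illegal
(2,1): flips 1 -> legal
(2,4): no bracket -> illegal
(3,1): no bracket -> illegal
(3,5): no bracket -> illegal
(4,2): no bracket -> illegal
(4,3): flips 1 -> legal
(4,5): no bracket -> illegal
(5,3): no bracket -> illegal
B mobility = 3
-- W to move --
(1,2): no bracket -> illegal
(1,3): flips 1 -> legal
(1,4): no bracket -> illegal
(2,1): no bracket -> illegal
(2,4): flips 2 -> legal
(2,5): no bracket -> illegal
(3,1): flips 1 -> legal
(3,5): flips 1 -> legal
(4,1): no bracket -> illegal
(4,2): flips 1 -> legal
(4,3): no bracket -> illegal
(4,5): no bracket -> illegal
(5,3): flips 1 -> legal
W mobility = 6

Answer: B=3 W=6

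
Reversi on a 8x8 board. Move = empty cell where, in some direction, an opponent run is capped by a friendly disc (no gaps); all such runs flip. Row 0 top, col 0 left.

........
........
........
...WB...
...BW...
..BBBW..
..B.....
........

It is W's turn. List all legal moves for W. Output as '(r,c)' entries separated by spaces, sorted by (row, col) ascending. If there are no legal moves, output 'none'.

(2,3): no bracket -> illegal
(2,4): flips 1 -> legal
(2,5): no bracket -> illegal
(3,2): no bracket -> illegal
(3,5): flips 1 -> legal
(4,1): no bracket -> illegal
(4,2): flips 1 -> legal
(4,5): no bracket -> illegal
(5,1): flips 3 -> legal
(6,1): no bracket -> illegal
(6,3): flips 2 -> legal
(6,4): flips 1 -> legal
(6,5): no bracket -> illegal
(7,1): flips 2 -> legal
(7,2): no bracket -> illegal
(7,3): no bracket -> illegal

Answer: (2,4) (3,5) (4,2) (5,1) (6,3) (6,4) (7,1)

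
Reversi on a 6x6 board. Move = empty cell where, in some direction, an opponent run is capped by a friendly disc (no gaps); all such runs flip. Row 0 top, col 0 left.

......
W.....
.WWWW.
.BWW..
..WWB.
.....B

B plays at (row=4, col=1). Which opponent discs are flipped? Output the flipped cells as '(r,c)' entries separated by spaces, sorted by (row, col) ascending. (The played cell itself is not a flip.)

Answer: (4,2) (4,3)

Derivation:
Dir NW: first cell '.' (not opp) -> no flip
Dir N: first cell 'B' (not opp) -> no flip
Dir NE: opp run (3,2) (2,3), next='.' -> no flip
Dir W: first cell '.' (not opp) -> no flip
Dir E: opp run (4,2) (4,3) capped by B -> flip
Dir SW: first cell '.' (not opp) -> no flip
Dir S: first cell '.' (not opp) -> no flip
Dir SE: first cell '.' (not opp) -> no flip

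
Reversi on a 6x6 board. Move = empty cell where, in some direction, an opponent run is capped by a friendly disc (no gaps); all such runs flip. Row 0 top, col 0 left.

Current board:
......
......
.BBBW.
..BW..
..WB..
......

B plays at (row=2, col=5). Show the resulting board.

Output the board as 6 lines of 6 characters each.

Place B at (2,5); scan 8 dirs for brackets.
Dir NW: first cell '.' (not opp) -> no flip
Dir N: first cell '.' (not opp) -> no flip
Dir NE: edge -> no flip
Dir W: opp run (2,4) capped by B -> flip
Dir E: edge -> no flip
Dir SW: first cell '.' (not opp) -> no flip
Dir S: first cell '.' (not opp) -> no flip
Dir SE: edge -> no flip
All flips: (2,4)

Answer: ......
......
.BBBBB
..BW..
..WB..
......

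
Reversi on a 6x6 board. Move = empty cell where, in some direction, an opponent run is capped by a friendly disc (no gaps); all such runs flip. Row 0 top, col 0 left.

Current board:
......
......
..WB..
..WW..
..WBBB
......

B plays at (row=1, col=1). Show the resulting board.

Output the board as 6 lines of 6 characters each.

Answer: ......
.B....
..BB..
..WB..
..WBBB
......

Derivation:
Place B at (1,1); scan 8 dirs for brackets.
Dir NW: first cell '.' (not opp) -> no flip
Dir N: first cell '.' (not opp) -> no flip
Dir NE: first cell '.' (not opp) -> no flip
Dir W: first cell '.' (not opp) -> no flip
Dir E: first cell '.' (not opp) -> no flip
Dir SW: first cell '.' (not opp) -> no flip
Dir S: first cell '.' (not opp) -> no flip
Dir SE: opp run (2,2) (3,3) capped by B -> flip
All flips: (2,2) (3,3)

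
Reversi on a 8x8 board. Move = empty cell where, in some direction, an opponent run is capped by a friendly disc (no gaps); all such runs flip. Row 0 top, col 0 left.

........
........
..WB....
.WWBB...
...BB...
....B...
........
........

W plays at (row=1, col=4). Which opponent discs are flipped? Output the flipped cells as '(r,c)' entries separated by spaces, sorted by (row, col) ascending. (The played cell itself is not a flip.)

Dir NW: first cell '.' (not opp) -> no flip
Dir N: first cell '.' (not opp) -> no flip
Dir NE: first cell '.' (not opp) -> no flip
Dir W: first cell '.' (not opp) -> no flip
Dir E: first cell '.' (not opp) -> no flip
Dir SW: opp run (2,3) capped by W -> flip
Dir S: first cell '.' (not opp) -> no flip
Dir SE: first cell '.' (not opp) -> no flip

Answer: (2,3)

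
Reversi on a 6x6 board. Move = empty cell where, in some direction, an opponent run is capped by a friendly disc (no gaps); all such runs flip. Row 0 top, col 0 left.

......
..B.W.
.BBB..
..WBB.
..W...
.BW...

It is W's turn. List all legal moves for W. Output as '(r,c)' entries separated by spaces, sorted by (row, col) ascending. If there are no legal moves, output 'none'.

Answer: (0,2) (1,0) (2,4) (3,5) (5,0)

Derivation:
(0,1): no bracket -> illegal
(0,2): flips 2 -> legal
(0,3): no bracket -> illegal
(1,0): flips 1 -> legal
(1,1): no bracket -> illegal
(1,3): no bracket -> illegal
(2,0): no bracket -> illegal
(2,4): flips 1 -> legal
(2,5): no bracket -> illegal
(3,0): no bracket -> illegal
(3,1): no bracket -> illegal
(3,5): flips 2 -> legal
(4,0): no bracket -> illegal
(4,1): no bracket -> illegal
(4,3): no bracket -> illegal
(4,4): no bracket -> illegal
(4,5): no bracket -> illegal
(5,0): flips 1 -> legal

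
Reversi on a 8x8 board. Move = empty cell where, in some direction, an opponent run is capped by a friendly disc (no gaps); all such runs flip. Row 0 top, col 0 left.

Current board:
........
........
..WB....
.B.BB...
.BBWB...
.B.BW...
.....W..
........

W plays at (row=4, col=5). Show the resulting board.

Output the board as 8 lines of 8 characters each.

Place W at (4,5); scan 8 dirs for brackets.
Dir NW: opp run (3,4) (2,3), next='.' -> no flip
Dir N: first cell '.' (not opp) -> no flip
Dir NE: first cell '.' (not opp) -> no flip
Dir W: opp run (4,4) capped by W -> flip
Dir E: first cell '.' (not opp) -> no flip
Dir SW: first cell 'W' (not opp) -> no flip
Dir S: first cell '.' (not opp) -> no flip
Dir SE: first cell '.' (not opp) -> no flip
All flips: (4,4)

Answer: ........
........
..WB....
.B.BB...
.BBWWW..
.B.BW...
.....W..
........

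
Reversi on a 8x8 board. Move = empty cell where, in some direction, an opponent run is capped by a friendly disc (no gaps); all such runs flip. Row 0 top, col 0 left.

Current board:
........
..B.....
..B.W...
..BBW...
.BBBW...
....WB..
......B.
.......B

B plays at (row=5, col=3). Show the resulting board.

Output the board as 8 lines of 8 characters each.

Place B at (5,3); scan 8 dirs for brackets.
Dir NW: first cell 'B' (not opp) -> no flip
Dir N: first cell 'B' (not opp) -> no flip
Dir NE: opp run (4,4), next='.' -> no flip
Dir W: first cell '.' (not opp) -> no flip
Dir E: opp run (5,4) capped by B -> flip
Dir SW: first cell '.' (not opp) -> no flip
Dir S: first cell '.' (not opp) -> no flip
Dir SE: first cell '.' (not opp) -> no flip
All flips: (5,4)

Answer: ........
..B.....
..B.W...
..BBW...
.BBBW...
...BBB..
......B.
.......B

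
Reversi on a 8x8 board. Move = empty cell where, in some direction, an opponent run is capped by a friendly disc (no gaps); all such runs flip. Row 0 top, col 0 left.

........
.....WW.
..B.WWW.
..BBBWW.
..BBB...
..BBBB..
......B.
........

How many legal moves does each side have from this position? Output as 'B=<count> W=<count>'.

-- B to move --
(0,4): no bracket -> illegal
(0,5): no bracket -> illegal
(0,6): flips 2 -> legal
(0,7): flips 2 -> legal
(1,3): no bracket -> illegal
(1,4): flips 1 -> legal
(1,7): flips 2 -> legal
(2,3): no bracket -> illegal
(2,7): no bracket -> illegal
(3,7): flips 2 -> legal
(4,5): no bracket -> illegal
(4,6): no bracket -> illegal
(4,7): no bracket -> illegal
B mobility = 5
-- W to move --
(1,1): no bracket -> illegal
(1,2): no bracket -> illegal
(1,3): no bracket -> illegal
(2,1): no bracket -> illegal
(2,3): no bracket -> illegal
(3,1): flips 3 -> legal
(4,1): no bracket -> illegal
(4,5): no bracket -> illegal
(4,6): no bracket -> illegal
(5,1): flips 2 -> legal
(5,6): no bracket -> illegal
(5,7): no bracket -> illegal
(6,1): flips 3 -> legal
(6,2): flips 2 -> legal
(6,3): no bracket -> illegal
(6,4): flips 3 -> legal
(6,5): no bracket -> illegal
(6,7): no bracket -> illegal
(7,5): no bracket -> illegal
(7,6): no bracket -> illegal
(7,7): no bracket -> illegal
W mobility = 5

Answer: B=5 W=5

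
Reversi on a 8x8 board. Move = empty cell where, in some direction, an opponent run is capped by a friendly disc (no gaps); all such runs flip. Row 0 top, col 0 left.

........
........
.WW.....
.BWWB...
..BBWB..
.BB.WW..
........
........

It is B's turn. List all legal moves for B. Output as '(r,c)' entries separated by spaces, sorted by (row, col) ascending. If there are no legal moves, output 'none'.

Answer: (1,0) (1,1) (1,2) (1,3) (2,3) (2,4) (6,3) (6,4) (6,5)

Derivation:
(1,0): flips 2 -> legal
(1,1): flips 1 -> legal
(1,2): flips 2 -> legal
(1,3): flips 1 -> legal
(2,0): no bracket -> illegal
(2,3): flips 1 -> legal
(2,4): flips 1 -> legal
(3,0): no bracket -> illegal
(3,5): no bracket -> illegal
(4,1): no bracket -> illegal
(4,6): no bracket -> illegal
(5,3): no bracket -> illegal
(5,6): no bracket -> illegal
(6,3): flips 1 -> legal
(6,4): flips 2 -> legal
(6,5): flips 2 -> legal
(6,6): no bracket -> illegal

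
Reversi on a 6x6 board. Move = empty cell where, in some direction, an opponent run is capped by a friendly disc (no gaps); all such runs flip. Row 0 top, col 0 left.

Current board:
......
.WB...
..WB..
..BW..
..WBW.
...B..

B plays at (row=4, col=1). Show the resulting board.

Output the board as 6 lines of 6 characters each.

Answer: ......
.WB...
..WB..
..BW..
.BBBW.
...B..

Derivation:
Place B at (4,1); scan 8 dirs for brackets.
Dir NW: first cell '.' (not opp) -> no flip
Dir N: first cell '.' (not opp) -> no flip
Dir NE: first cell 'B' (not opp) -> no flip
Dir W: first cell '.' (not opp) -> no flip
Dir E: opp run (4,2) capped by B -> flip
Dir SW: first cell '.' (not opp) -> no flip
Dir S: first cell '.' (not opp) -> no flip
Dir SE: first cell '.' (not opp) -> no flip
All flips: (4,2)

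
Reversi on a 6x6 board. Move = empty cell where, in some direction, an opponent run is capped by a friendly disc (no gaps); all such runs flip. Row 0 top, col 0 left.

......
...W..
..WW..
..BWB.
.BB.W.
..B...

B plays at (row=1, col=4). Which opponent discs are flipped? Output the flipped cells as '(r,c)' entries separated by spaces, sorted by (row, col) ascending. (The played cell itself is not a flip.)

Answer: (2,3)

Derivation:
Dir NW: first cell '.' (not opp) -> no flip
Dir N: first cell '.' (not opp) -> no flip
Dir NE: first cell '.' (not opp) -> no flip
Dir W: opp run (1,3), next='.' -> no flip
Dir E: first cell '.' (not opp) -> no flip
Dir SW: opp run (2,3) capped by B -> flip
Dir S: first cell '.' (not opp) -> no flip
Dir SE: first cell '.' (not opp) -> no flip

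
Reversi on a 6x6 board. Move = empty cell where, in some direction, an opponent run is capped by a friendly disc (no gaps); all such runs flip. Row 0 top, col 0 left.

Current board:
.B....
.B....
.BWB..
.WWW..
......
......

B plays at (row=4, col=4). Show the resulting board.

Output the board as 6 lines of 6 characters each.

Answer: .B....
.B....
.BBB..
.WWB..
....B.
......

Derivation:
Place B at (4,4); scan 8 dirs for brackets.
Dir NW: opp run (3,3) (2,2) capped by B -> flip
Dir N: first cell '.' (not opp) -> no flip
Dir NE: first cell '.' (not opp) -> no flip
Dir W: first cell '.' (not opp) -> no flip
Dir E: first cell '.' (not opp) -> no flip
Dir SW: first cell '.' (not opp) -> no flip
Dir S: first cell '.' (not opp) -> no flip
Dir SE: first cell '.' (not opp) -> no flip
All flips: (2,2) (3,3)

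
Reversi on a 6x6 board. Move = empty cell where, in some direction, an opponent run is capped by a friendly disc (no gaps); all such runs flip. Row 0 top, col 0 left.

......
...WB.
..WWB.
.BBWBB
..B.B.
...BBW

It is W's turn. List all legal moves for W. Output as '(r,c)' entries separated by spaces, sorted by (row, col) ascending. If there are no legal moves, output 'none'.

Answer: (0,5) (1,5) (2,5) (3,0) (4,0) (4,1) (4,5) (5,1) (5,2)

Derivation:
(0,3): no bracket -> illegal
(0,4): no bracket -> illegal
(0,5): flips 1 -> legal
(1,5): flips 2 -> legal
(2,0): no bracket -> illegal
(2,1): no bracket -> illegal
(2,5): flips 1 -> legal
(3,0): flips 2 -> legal
(4,0): flips 1 -> legal
(4,1): flips 1 -> legal
(4,3): no bracket -> illegal
(4,5): flips 1 -> legal
(5,1): flips 1 -> legal
(5,2): flips 4 -> legal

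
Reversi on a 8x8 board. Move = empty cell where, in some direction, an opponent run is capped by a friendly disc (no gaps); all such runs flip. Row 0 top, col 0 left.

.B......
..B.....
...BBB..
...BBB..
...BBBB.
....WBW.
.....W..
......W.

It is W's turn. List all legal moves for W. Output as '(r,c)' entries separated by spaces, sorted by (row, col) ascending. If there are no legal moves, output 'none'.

Answer: (1,4) (1,5) (3,2) (3,6)

Derivation:
(0,0): no bracket -> illegal
(0,2): no bracket -> illegal
(0,3): no bracket -> illegal
(1,0): no bracket -> illegal
(1,1): no bracket -> illegal
(1,3): no bracket -> illegal
(1,4): flips 3 -> legal
(1,5): flips 4 -> legal
(1,6): no bracket -> illegal
(2,1): no bracket -> illegal
(2,2): no bracket -> illegal
(2,6): no bracket -> illegal
(3,2): flips 1 -> legal
(3,6): flips 2 -> legal
(3,7): no bracket -> illegal
(4,2): no bracket -> illegal
(4,7): no bracket -> illegal
(5,2): no bracket -> illegal
(5,3): no bracket -> illegal
(5,7): no bracket -> illegal
(6,4): no bracket -> illegal
(6,6): no bracket -> illegal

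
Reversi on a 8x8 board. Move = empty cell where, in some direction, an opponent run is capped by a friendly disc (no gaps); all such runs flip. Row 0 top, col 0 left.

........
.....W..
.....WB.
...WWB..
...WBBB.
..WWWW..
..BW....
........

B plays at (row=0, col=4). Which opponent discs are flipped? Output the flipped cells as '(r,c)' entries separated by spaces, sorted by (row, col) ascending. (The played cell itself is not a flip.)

Dir NW: edge -> no flip
Dir N: edge -> no flip
Dir NE: edge -> no flip
Dir W: first cell '.' (not opp) -> no flip
Dir E: first cell '.' (not opp) -> no flip
Dir SW: first cell '.' (not opp) -> no flip
Dir S: first cell '.' (not opp) -> no flip
Dir SE: opp run (1,5) capped by B -> flip

Answer: (1,5)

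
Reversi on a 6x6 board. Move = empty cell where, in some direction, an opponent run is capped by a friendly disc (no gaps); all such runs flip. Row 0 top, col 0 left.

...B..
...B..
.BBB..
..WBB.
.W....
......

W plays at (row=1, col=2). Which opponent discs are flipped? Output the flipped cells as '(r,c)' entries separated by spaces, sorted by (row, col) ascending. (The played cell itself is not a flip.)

Answer: (2,2)

Derivation:
Dir NW: first cell '.' (not opp) -> no flip
Dir N: first cell '.' (not opp) -> no flip
Dir NE: opp run (0,3), next=edge -> no flip
Dir W: first cell '.' (not opp) -> no flip
Dir E: opp run (1,3), next='.' -> no flip
Dir SW: opp run (2,1), next='.' -> no flip
Dir S: opp run (2,2) capped by W -> flip
Dir SE: opp run (2,3) (3,4), next='.' -> no flip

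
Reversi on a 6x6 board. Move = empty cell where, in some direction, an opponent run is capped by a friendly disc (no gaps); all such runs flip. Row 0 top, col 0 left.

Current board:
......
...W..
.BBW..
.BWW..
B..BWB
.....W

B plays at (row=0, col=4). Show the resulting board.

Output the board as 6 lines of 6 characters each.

Place B at (0,4); scan 8 dirs for brackets.
Dir NW: edge -> no flip
Dir N: edge -> no flip
Dir NE: edge -> no flip
Dir W: first cell '.' (not opp) -> no flip
Dir E: first cell '.' (not opp) -> no flip
Dir SW: opp run (1,3) capped by B -> flip
Dir S: first cell '.' (not opp) -> no flip
Dir SE: first cell '.' (not opp) -> no flip
All flips: (1,3)

Answer: ....B.
...B..
.BBW..
.BWW..
B..BWB
.....W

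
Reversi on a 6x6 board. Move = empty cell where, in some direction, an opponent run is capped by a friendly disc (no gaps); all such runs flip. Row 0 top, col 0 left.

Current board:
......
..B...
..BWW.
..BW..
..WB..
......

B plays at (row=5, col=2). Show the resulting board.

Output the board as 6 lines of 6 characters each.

Answer: ......
..B...
..BWW.
..BW..
..BB..
..B...

Derivation:
Place B at (5,2); scan 8 dirs for brackets.
Dir NW: first cell '.' (not opp) -> no flip
Dir N: opp run (4,2) capped by B -> flip
Dir NE: first cell 'B' (not opp) -> no flip
Dir W: first cell '.' (not opp) -> no flip
Dir E: first cell '.' (not opp) -> no flip
Dir SW: edge -> no flip
Dir S: edge -> no flip
Dir SE: edge -> no flip
All flips: (4,2)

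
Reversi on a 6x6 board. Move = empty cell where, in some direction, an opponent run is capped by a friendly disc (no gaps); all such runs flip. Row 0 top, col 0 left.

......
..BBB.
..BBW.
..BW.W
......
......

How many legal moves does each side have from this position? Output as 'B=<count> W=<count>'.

Answer: B=4 W=6

Derivation:
-- B to move --
(1,5): no bracket -> illegal
(2,5): flips 1 -> legal
(3,4): flips 2 -> legal
(4,2): no bracket -> illegal
(4,3): flips 1 -> legal
(4,4): flips 1 -> legal
(4,5): no bracket -> illegal
B mobility = 4
-- W to move --
(0,1): no bracket -> illegal
(0,2): flips 1 -> legal
(0,3): flips 2 -> legal
(0,4): flips 1 -> legal
(0,5): no bracket -> illegal
(1,1): flips 1 -> legal
(1,5): no bracket -> illegal
(2,1): flips 2 -> legal
(2,5): no bracket -> illegal
(3,1): flips 1 -> legal
(3,4): no bracket -> illegal
(4,1): no bracket -> illegal
(4,2): no bracket -> illegal
(4,3): no bracket -> illegal
W mobility = 6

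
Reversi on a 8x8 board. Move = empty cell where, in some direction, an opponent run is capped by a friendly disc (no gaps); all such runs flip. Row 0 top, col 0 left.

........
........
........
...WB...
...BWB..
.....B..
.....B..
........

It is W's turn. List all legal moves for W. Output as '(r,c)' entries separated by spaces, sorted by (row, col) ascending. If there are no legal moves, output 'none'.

(2,3): no bracket -> illegal
(2,4): flips 1 -> legal
(2,5): no bracket -> illegal
(3,2): no bracket -> illegal
(3,5): flips 1 -> legal
(3,6): no bracket -> illegal
(4,2): flips 1 -> legal
(4,6): flips 1 -> legal
(5,2): no bracket -> illegal
(5,3): flips 1 -> legal
(5,4): no bracket -> illegal
(5,6): no bracket -> illegal
(6,4): no bracket -> illegal
(6,6): flips 1 -> legal
(7,4): no bracket -> illegal
(7,5): no bracket -> illegal
(7,6): no bracket -> illegal

Answer: (2,4) (3,5) (4,2) (4,6) (5,3) (6,6)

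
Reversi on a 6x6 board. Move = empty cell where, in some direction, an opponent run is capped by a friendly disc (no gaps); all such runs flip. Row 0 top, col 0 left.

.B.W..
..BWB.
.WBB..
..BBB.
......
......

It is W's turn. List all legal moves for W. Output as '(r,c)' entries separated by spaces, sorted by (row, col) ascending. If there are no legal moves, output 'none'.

Answer: (1,1) (1,5) (2,4) (2,5) (3,1) (4,3)

Derivation:
(0,0): no bracket -> illegal
(0,2): no bracket -> illegal
(0,4): no bracket -> illegal
(0,5): no bracket -> illegal
(1,0): no bracket -> illegal
(1,1): flips 1 -> legal
(1,5): flips 1 -> legal
(2,4): flips 2 -> legal
(2,5): flips 1 -> legal
(3,1): flips 1 -> legal
(3,5): no bracket -> illegal
(4,1): no bracket -> illegal
(4,2): no bracket -> illegal
(4,3): flips 3 -> legal
(4,4): no bracket -> illegal
(4,5): no bracket -> illegal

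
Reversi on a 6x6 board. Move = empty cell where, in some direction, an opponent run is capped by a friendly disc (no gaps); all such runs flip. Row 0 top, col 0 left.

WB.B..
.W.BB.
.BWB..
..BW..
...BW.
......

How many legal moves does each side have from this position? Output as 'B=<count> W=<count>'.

Answer: B=4 W=7

Derivation:
-- B to move --
(0,2): no bracket -> illegal
(1,0): no bracket -> illegal
(1,2): flips 1 -> legal
(2,0): no bracket -> illegal
(2,4): no bracket -> illegal
(3,1): flips 1 -> legal
(3,4): flips 1 -> legal
(3,5): no bracket -> illegal
(4,2): no bracket -> illegal
(4,5): flips 1 -> legal
(5,3): no bracket -> illegal
(5,4): no bracket -> illegal
(5,5): no bracket -> illegal
B mobility = 4
-- W to move --
(0,2): flips 1 -> legal
(0,4): flips 1 -> legal
(0,5): no bracket -> illegal
(1,0): no bracket -> illegal
(1,2): no bracket -> illegal
(1,5): no bracket -> illegal
(2,0): flips 1 -> legal
(2,4): flips 1 -> legal
(2,5): no bracket -> illegal
(3,0): no bracket -> illegal
(3,1): flips 2 -> legal
(3,4): no bracket -> illegal
(4,1): no bracket -> illegal
(4,2): flips 2 -> legal
(5,2): no bracket -> illegal
(5,3): flips 1 -> legal
(5,4): no bracket -> illegal
W mobility = 7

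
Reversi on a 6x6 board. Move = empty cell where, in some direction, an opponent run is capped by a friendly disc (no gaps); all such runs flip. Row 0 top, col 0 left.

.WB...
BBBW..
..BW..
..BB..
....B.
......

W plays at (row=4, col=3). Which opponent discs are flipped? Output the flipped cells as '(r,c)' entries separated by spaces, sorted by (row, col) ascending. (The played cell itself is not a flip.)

Dir NW: opp run (3,2), next='.' -> no flip
Dir N: opp run (3,3) capped by W -> flip
Dir NE: first cell '.' (not opp) -> no flip
Dir W: first cell '.' (not opp) -> no flip
Dir E: opp run (4,4), next='.' -> no flip
Dir SW: first cell '.' (not opp) -> no flip
Dir S: first cell '.' (not opp) -> no flip
Dir SE: first cell '.' (not opp) -> no flip

Answer: (3,3)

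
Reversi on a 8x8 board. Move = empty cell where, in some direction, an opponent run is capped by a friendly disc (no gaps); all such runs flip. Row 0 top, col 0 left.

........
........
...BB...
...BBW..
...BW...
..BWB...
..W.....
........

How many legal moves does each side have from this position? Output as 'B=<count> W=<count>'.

Answer: B=6 W=8

Derivation:
-- B to move --
(2,5): no bracket -> illegal
(2,6): no bracket -> illegal
(3,6): flips 1 -> legal
(4,2): no bracket -> illegal
(4,5): flips 1 -> legal
(4,6): flips 1 -> legal
(5,1): no bracket -> illegal
(5,5): flips 1 -> legal
(6,1): no bracket -> illegal
(6,3): flips 1 -> legal
(6,4): no bracket -> illegal
(7,1): no bracket -> illegal
(7,2): flips 1 -> legal
(7,3): no bracket -> illegal
B mobility = 6
-- W to move --
(1,2): no bracket -> illegal
(1,3): flips 4 -> legal
(1,4): flips 2 -> legal
(1,5): no bracket -> illegal
(2,2): flips 1 -> legal
(2,5): no bracket -> illegal
(3,2): flips 2 -> legal
(4,1): no bracket -> illegal
(4,2): flips 2 -> legal
(4,5): no bracket -> illegal
(5,1): flips 1 -> legal
(5,5): flips 1 -> legal
(6,1): no bracket -> illegal
(6,3): no bracket -> illegal
(6,4): flips 1 -> legal
(6,5): no bracket -> illegal
W mobility = 8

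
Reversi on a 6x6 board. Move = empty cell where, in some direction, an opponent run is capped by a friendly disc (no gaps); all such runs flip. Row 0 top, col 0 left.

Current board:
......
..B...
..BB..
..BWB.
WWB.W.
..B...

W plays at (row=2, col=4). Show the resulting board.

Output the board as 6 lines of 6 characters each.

Place W at (2,4); scan 8 dirs for brackets.
Dir NW: first cell '.' (not opp) -> no flip
Dir N: first cell '.' (not opp) -> no flip
Dir NE: first cell '.' (not opp) -> no flip
Dir W: opp run (2,3) (2,2), next='.' -> no flip
Dir E: first cell '.' (not opp) -> no flip
Dir SW: first cell 'W' (not opp) -> no flip
Dir S: opp run (3,4) capped by W -> flip
Dir SE: first cell '.' (not opp) -> no flip
All flips: (3,4)

Answer: ......
..B...
..BBW.
..BWW.
WWB.W.
..B...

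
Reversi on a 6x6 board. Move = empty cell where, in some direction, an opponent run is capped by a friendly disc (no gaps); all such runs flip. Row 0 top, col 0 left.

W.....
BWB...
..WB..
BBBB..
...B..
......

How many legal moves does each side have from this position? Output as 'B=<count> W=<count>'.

-- B to move --
(0,1): no bracket -> illegal
(0,2): no bracket -> illegal
(1,3): flips 1 -> legal
(2,0): no bracket -> illegal
(2,1): flips 1 -> legal
B mobility = 2
-- W to move --
(0,1): no bracket -> illegal
(0,2): flips 1 -> legal
(0,3): no bracket -> illegal
(1,3): flips 1 -> legal
(1,4): no bracket -> illegal
(2,0): flips 1 -> legal
(2,1): no bracket -> illegal
(2,4): flips 1 -> legal
(3,4): no bracket -> illegal
(4,0): flips 1 -> legal
(4,1): no bracket -> illegal
(4,2): flips 1 -> legal
(4,4): flips 1 -> legal
(5,2): no bracket -> illegal
(5,3): no bracket -> illegal
(5,4): no bracket -> illegal
W mobility = 7

Answer: B=2 W=7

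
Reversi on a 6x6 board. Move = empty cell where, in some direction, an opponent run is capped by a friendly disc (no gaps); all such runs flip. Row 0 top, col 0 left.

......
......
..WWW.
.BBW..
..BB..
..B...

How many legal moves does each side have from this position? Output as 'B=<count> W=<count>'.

Answer: B=5 W=5

Derivation:
-- B to move --
(1,1): no bracket -> illegal
(1,2): flips 1 -> legal
(1,3): flips 3 -> legal
(1,4): flips 1 -> legal
(1,5): flips 2 -> legal
(2,1): no bracket -> illegal
(2,5): no bracket -> illegal
(3,4): flips 1 -> legal
(3,5): no bracket -> illegal
(4,4): no bracket -> illegal
B mobility = 5
-- W to move --
(2,0): no bracket -> illegal
(2,1): no bracket -> illegal
(3,0): flips 2 -> legal
(3,4): no bracket -> illegal
(4,0): flips 1 -> legal
(4,1): flips 1 -> legal
(4,4): no bracket -> illegal
(5,1): flips 1 -> legal
(5,3): flips 1 -> legal
(5,4): no bracket -> illegal
W mobility = 5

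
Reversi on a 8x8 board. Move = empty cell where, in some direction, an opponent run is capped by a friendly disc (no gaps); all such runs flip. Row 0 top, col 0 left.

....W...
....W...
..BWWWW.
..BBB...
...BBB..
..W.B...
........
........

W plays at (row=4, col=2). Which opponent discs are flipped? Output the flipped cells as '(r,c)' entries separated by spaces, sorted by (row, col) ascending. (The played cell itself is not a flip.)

Dir NW: first cell '.' (not opp) -> no flip
Dir N: opp run (3,2) (2,2), next='.' -> no flip
Dir NE: opp run (3,3) capped by W -> flip
Dir W: first cell '.' (not opp) -> no flip
Dir E: opp run (4,3) (4,4) (4,5), next='.' -> no flip
Dir SW: first cell '.' (not opp) -> no flip
Dir S: first cell 'W' (not opp) -> no flip
Dir SE: first cell '.' (not opp) -> no flip

Answer: (3,3)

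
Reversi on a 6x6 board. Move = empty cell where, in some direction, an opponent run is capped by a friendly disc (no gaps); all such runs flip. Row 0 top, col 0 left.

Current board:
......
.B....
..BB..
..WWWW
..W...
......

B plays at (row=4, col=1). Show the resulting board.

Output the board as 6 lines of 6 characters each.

Answer: ......
.B....
..BB..
..BWWW
.BW...
......

Derivation:
Place B at (4,1); scan 8 dirs for brackets.
Dir NW: first cell '.' (not opp) -> no flip
Dir N: first cell '.' (not opp) -> no flip
Dir NE: opp run (3,2) capped by B -> flip
Dir W: first cell '.' (not opp) -> no flip
Dir E: opp run (4,2), next='.' -> no flip
Dir SW: first cell '.' (not opp) -> no flip
Dir S: first cell '.' (not opp) -> no flip
Dir SE: first cell '.' (not opp) -> no flip
All flips: (3,2)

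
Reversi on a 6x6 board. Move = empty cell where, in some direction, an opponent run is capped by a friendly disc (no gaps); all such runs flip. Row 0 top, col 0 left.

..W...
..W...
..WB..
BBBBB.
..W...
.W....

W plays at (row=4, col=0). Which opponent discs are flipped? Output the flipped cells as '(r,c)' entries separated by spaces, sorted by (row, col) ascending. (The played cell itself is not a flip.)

Dir NW: edge -> no flip
Dir N: opp run (3,0), next='.' -> no flip
Dir NE: opp run (3,1) capped by W -> flip
Dir W: edge -> no flip
Dir E: first cell '.' (not opp) -> no flip
Dir SW: edge -> no flip
Dir S: first cell '.' (not opp) -> no flip
Dir SE: first cell 'W' (not opp) -> no flip

Answer: (3,1)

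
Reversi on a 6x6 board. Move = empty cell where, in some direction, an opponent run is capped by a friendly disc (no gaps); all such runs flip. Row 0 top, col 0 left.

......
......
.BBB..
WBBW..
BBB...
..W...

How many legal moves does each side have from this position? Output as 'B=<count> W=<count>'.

Answer: B=5 W=5

Derivation:
-- B to move --
(2,0): flips 1 -> legal
(2,4): flips 1 -> legal
(3,4): flips 1 -> legal
(4,3): flips 1 -> legal
(4,4): flips 1 -> legal
(5,1): no bracket -> illegal
(5,3): no bracket -> illegal
B mobility = 5
-- W to move --
(1,0): no bracket -> illegal
(1,1): flips 1 -> legal
(1,2): flips 4 -> legal
(1,3): flips 1 -> legal
(1,4): no bracket -> illegal
(2,0): no bracket -> illegal
(2,4): no bracket -> illegal
(3,4): no bracket -> illegal
(4,3): no bracket -> illegal
(5,0): flips 1 -> legal
(5,1): flips 1 -> legal
(5,3): no bracket -> illegal
W mobility = 5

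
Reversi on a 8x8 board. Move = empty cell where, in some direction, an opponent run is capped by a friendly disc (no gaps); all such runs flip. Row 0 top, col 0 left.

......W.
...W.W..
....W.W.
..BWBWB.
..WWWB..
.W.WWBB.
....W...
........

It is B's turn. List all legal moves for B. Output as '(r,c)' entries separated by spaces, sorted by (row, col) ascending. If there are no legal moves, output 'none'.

Answer: (1,4) (1,6) (2,2) (2,5) (4,1) (5,2) (6,3) (6,5) (7,3) (7,4)

Derivation:
(0,2): no bracket -> illegal
(0,3): no bracket -> illegal
(0,4): no bracket -> illegal
(0,5): no bracket -> illegal
(0,7): no bracket -> illegal
(1,2): no bracket -> illegal
(1,4): flips 1 -> legal
(1,6): flips 1 -> legal
(1,7): no bracket -> illegal
(2,2): flips 2 -> legal
(2,3): no bracket -> illegal
(2,5): flips 1 -> legal
(2,7): no bracket -> illegal
(3,1): no bracket -> illegal
(3,7): no bracket -> illegal
(4,0): no bracket -> illegal
(4,1): flips 3 -> legal
(4,6): no bracket -> illegal
(5,0): no bracket -> illegal
(5,2): flips 4 -> legal
(6,0): no bracket -> illegal
(6,1): no bracket -> illegal
(6,2): no bracket -> illegal
(6,3): flips 1 -> legal
(6,5): flips 2 -> legal
(7,3): flips 1 -> legal
(7,4): flips 3 -> legal
(7,5): no bracket -> illegal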